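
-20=-20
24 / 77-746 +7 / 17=-975567 / 1309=-745.28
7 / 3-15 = -38 / 3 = -12.67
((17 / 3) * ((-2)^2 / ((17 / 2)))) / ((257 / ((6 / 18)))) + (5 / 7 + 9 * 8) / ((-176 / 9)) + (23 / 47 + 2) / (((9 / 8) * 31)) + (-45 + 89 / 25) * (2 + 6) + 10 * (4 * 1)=-30637163990581 / 103797262800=-295.16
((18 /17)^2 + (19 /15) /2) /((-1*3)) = -15211 /26010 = -0.58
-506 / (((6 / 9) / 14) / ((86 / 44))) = -20769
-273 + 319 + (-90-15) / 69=1023 / 23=44.48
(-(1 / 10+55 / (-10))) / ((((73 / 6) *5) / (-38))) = -6156 / 1825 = -3.37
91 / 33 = 2.76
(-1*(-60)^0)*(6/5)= -6/5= -1.20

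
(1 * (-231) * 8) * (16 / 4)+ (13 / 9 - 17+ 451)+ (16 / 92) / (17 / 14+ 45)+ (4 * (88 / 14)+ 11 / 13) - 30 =-84832130360 / 12187539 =-6960.56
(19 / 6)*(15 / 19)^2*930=34875 / 19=1835.53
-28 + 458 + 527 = 957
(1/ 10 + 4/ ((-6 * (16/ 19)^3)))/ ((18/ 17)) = -530791/ 552960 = -0.96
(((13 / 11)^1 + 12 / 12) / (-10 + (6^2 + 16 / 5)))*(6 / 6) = 0.07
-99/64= -1.55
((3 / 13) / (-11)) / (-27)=1 / 1287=0.00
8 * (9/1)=72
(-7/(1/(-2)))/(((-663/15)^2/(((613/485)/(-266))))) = -3065/90013963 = -0.00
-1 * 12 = -12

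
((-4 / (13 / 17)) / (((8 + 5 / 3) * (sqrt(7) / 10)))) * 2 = -4.09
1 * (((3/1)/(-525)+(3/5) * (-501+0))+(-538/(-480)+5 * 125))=325.52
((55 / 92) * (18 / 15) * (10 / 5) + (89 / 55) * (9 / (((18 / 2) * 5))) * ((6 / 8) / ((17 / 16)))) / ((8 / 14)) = 1251873 / 430100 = 2.91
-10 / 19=-0.53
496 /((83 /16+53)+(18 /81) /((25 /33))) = 595200 /70177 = 8.48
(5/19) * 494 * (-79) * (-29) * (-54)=-16082820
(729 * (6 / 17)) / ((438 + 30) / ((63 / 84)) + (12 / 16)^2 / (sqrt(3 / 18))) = 38817792 / 94142005 - 34992 * sqrt(6) / 94142005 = 0.41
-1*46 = -46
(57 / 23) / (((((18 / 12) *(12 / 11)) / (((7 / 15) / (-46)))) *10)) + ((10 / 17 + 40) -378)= -5461844071 / 16187400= -337.41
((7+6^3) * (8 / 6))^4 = 633081200896 / 81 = 7815817295.01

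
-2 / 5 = -0.40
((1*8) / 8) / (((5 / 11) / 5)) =11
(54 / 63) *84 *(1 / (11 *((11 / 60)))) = 35.70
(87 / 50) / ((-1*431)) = -87 / 21550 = -0.00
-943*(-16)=15088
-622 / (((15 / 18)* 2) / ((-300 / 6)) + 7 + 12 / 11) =-205260 / 2659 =-77.19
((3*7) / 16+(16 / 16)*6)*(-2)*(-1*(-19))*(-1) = 2223 / 8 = 277.88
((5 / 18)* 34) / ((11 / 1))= 0.86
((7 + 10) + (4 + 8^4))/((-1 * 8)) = -4117/8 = -514.62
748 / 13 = 57.54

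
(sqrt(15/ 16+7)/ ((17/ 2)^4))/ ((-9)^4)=4* sqrt(127)/ 547981281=0.00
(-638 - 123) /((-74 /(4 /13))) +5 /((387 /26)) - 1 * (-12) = 2885308 /186147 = 15.50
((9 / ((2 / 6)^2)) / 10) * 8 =324 / 5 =64.80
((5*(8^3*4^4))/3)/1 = 655360/3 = 218453.33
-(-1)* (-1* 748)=-748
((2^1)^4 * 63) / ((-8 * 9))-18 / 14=-107 / 7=-15.29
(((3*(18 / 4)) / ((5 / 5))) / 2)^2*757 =551853 / 16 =34490.81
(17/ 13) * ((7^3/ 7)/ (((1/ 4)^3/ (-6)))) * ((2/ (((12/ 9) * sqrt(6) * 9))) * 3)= -5022.58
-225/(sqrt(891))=-25 * sqrt(11)/11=-7.54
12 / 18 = 2 / 3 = 0.67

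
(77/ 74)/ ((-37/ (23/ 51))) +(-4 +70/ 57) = -2462639/ 884374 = -2.78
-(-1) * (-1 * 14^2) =-196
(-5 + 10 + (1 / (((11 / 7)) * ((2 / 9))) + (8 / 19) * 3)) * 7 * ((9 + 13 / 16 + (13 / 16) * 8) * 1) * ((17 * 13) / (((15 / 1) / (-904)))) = -11604128991 / 836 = -13880537.07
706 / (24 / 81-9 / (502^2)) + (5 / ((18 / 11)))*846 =10014514813 / 2015789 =4968.04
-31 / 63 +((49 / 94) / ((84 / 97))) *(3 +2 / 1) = 59639 / 23688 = 2.52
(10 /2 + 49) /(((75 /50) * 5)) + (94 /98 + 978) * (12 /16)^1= 726591 /980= 741.42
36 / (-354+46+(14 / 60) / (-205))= -221400 / 1894207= -0.12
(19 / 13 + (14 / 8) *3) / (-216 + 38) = -349 / 9256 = -0.04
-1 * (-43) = 43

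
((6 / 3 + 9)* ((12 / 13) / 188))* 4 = 132 / 611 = 0.22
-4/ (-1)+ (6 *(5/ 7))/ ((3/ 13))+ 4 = 186/ 7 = 26.57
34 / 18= 17 / 9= 1.89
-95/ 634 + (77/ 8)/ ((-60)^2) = -1343591/ 9129600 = -0.15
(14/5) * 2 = 5.60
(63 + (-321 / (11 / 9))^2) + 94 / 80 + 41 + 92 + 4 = 334826527 / 4840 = 69179.03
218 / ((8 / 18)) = 981 / 2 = 490.50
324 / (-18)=-18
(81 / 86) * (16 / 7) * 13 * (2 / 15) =5616 / 1505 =3.73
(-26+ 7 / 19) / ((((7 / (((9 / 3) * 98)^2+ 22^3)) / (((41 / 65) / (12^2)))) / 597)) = -7418399411 / 7980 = -929623.99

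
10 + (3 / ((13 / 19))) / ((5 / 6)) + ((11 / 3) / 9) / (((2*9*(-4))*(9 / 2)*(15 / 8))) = 6508226 / 426465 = 15.26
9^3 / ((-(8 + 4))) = -243 / 4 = -60.75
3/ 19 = 0.16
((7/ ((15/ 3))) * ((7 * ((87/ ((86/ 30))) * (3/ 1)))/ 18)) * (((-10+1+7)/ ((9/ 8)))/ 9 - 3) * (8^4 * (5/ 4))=-942179840/ 1161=-811524.41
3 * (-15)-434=-479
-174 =-174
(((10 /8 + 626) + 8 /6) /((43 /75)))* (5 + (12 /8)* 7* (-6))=-5468675 /86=-63589.24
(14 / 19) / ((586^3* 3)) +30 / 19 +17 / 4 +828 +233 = 1529581097854 / 1433764149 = 1066.83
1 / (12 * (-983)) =-1 / 11796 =-0.00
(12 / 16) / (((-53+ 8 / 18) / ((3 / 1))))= -81 / 1892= -0.04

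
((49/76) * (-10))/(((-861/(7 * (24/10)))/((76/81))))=392/3321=0.12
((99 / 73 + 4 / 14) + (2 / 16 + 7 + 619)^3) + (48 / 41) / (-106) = 139551247901300883 / 568526336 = 245461360.48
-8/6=-4/3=-1.33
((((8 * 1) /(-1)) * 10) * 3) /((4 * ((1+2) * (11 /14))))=-280 /11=-25.45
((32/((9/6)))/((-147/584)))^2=1396965376/194481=7183.04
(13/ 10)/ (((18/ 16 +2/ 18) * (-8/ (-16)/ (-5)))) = -936/ 89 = -10.52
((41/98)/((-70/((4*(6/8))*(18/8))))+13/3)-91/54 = 2.61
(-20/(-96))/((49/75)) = 125/392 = 0.32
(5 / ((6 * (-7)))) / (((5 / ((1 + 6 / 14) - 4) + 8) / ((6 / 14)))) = -45 / 5341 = -0.01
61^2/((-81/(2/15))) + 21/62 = -5.79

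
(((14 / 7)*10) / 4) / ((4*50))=1 / 40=0.02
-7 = -7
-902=-902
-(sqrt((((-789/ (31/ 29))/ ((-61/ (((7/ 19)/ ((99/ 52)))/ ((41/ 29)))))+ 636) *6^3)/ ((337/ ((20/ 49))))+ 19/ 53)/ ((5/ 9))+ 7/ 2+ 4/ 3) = -9 *sqrt(686163482447279147961168167)/ 10129674412165 - 29/ 6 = -28.11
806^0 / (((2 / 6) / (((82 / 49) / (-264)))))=-41 / 2156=-0.02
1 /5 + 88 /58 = 249 /145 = 1.72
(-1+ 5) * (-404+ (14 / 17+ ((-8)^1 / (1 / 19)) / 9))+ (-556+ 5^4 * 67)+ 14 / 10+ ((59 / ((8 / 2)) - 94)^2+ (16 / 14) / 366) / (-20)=164429703089 / 4181184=39326.11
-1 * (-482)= 482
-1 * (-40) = 40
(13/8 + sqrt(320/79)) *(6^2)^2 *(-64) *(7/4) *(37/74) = -580608 *sqrt(395)/79-117936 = -264003.79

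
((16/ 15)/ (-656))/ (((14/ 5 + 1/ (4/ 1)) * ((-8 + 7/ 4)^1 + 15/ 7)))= 112/ 862845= 0.00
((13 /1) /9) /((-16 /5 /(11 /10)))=-143 /288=-0.50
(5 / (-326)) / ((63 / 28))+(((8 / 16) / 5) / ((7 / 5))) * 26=19001 / 10269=1.85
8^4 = 4096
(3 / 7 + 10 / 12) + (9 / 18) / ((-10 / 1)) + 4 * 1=2189 / 420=5.21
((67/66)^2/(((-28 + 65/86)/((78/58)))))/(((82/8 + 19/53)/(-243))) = 552443274/474111517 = 1.17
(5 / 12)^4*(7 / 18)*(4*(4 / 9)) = 4375 / 209952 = 0.02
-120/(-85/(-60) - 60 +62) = -1440/41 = -35.12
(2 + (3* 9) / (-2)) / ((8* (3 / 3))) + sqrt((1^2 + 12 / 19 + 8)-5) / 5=-23 / 16 + 2* sqrt(418) / 95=-1.01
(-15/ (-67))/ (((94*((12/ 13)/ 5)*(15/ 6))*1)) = 65/ 12596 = 0.01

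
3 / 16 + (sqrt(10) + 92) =sqrt(10) + 1475 / 16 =95.35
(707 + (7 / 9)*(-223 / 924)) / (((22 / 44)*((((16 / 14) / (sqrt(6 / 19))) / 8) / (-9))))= -5877851*sqrt(114) / 1254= -50046.47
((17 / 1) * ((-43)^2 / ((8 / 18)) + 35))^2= 81382966729 / 16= 5086435420.56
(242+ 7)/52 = 249/52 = 4.79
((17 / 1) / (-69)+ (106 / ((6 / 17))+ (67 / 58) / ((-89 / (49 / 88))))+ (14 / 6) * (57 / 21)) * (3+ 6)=28812324243 / 10447888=2757.72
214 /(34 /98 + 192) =10486 /9425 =1.11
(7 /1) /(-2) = -7 /2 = -3.50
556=556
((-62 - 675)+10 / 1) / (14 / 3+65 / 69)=-16721 / 129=-129.62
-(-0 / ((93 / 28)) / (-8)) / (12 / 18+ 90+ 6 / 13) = 0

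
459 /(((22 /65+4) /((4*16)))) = 318240 /47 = 6771.06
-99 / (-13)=99 / 13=7.62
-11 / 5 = -2.20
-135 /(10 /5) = -135 /2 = -67.50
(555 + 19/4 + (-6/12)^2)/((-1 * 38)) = -280/19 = -14.74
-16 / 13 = -1.23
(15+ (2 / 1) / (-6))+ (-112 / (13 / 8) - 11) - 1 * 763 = -32302 / 39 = -828.26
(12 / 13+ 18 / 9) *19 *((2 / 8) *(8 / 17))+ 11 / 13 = 1631 / 221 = 7.38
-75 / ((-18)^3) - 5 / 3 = -3215 / 1944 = -1.65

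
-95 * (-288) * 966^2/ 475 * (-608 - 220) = -222524112384/ 5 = -44504822476.80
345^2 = 119025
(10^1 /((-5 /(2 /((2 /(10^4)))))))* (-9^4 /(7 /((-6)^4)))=170061120000 /7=24294445714.29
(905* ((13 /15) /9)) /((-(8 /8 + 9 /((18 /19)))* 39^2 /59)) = -21358 /66339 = -0.32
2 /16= 1 /8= 0.12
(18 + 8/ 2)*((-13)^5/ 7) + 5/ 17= -138863547/ 119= -1166920.56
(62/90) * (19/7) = 589/315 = 1.87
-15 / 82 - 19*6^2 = -56103 / 82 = -684.18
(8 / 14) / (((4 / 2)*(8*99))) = 1 / 2772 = 0.00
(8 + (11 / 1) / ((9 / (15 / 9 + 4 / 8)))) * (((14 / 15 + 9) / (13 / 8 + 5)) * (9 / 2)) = 34270 / 477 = 71.84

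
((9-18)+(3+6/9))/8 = -2/3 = -0.67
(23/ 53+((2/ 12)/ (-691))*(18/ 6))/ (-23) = -31733/ 1684658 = -0.02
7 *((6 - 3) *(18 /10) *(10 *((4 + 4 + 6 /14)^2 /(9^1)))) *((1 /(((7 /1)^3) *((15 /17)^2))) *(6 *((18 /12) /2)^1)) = 3018027 /60025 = 50.28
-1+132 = 131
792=792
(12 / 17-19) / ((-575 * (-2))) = -311 / 19550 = -0.02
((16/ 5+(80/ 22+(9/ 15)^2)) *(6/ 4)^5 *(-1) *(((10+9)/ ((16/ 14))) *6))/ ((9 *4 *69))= -7106589/ 3238400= -2.19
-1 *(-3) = 3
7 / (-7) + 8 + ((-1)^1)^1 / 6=41 / 6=6.83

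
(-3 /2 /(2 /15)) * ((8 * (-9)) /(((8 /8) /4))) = 3240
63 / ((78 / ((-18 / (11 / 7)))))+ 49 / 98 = -2503 / 286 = -8.75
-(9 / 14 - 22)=299 / 14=21.36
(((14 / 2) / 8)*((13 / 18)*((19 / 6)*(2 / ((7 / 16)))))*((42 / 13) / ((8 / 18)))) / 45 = 1.48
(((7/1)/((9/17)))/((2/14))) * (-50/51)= -2450/27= -90.74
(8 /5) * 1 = 1.60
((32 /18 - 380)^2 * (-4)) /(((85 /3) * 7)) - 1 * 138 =-48565834 /16065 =-3023.08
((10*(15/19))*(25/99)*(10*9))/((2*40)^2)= 375/13376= 0.03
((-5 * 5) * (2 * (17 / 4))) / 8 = -425 / 16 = -26.56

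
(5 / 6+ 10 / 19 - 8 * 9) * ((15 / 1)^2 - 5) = -885830 / 57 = -15540.88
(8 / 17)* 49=392 / 17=23.06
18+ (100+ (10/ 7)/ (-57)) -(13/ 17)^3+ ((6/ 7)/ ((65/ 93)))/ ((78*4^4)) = 49837586974373/ 424049283840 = 117.53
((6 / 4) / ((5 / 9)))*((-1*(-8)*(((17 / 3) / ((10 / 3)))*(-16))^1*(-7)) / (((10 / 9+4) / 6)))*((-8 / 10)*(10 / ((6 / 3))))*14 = -155457792 / 575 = -270361.38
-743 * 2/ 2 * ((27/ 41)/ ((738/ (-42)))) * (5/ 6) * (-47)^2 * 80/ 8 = 861675675/ 1681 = 512597.07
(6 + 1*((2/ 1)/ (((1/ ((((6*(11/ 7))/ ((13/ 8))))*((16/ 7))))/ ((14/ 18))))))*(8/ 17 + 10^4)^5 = 1032478940928282152671470223360/ 387620961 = 2663630311076707104782.89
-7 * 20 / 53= -140 / 53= -2.64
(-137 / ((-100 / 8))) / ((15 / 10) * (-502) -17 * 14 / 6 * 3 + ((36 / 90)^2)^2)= -3425 / 272492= -0.01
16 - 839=-823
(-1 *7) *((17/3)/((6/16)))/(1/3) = -952/3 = -317.33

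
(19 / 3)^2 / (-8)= -361 / 72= -5.01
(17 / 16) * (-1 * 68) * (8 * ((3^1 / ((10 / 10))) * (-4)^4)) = -443904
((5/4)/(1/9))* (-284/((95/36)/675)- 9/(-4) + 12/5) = -248427297/304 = -817195.06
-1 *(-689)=689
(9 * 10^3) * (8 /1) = 72000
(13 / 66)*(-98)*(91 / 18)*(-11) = 57967 / 54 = 1073.46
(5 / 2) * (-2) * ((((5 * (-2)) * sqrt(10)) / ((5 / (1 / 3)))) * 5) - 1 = -1 +50 * sqrt(10) / 3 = 51.70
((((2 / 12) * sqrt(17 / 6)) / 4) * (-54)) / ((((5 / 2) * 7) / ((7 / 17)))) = -0.09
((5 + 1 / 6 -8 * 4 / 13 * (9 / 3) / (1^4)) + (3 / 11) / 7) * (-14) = 13087 / 429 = 30.51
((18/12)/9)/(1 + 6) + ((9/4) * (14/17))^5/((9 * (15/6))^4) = 445293574/18635623125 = 0.02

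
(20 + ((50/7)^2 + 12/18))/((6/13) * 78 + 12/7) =479/252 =1.90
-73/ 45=-1.62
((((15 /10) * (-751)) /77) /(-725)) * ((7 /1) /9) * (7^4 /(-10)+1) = -598547 /159500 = -3.75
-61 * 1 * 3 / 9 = -20.33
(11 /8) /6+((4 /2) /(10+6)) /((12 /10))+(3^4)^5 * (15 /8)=156905298053 /24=6537720752.21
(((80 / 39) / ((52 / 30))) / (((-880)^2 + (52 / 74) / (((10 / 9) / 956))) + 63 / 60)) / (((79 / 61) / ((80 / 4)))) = 0.00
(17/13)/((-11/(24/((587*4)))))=-102/83941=-0.00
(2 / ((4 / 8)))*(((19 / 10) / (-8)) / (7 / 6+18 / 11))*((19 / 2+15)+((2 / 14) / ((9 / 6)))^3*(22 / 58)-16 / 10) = -12854164829 / 1656175500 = -7.76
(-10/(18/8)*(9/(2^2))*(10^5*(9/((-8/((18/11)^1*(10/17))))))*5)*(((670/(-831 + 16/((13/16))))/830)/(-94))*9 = 3968493750000/7693899389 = 515.80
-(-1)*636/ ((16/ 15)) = 596.25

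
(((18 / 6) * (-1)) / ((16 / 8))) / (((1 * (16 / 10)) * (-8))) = 15 / 128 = 0.12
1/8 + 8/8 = 1.12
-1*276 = -276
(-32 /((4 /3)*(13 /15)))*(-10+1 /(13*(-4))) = 46890 /169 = 277.46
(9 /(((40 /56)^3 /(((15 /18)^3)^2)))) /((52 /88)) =14.00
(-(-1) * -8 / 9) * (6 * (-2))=32 / 3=10.67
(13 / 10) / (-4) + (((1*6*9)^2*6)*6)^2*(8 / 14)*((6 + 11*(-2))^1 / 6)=-4701849845851 / 280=-16792320878.04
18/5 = 3.60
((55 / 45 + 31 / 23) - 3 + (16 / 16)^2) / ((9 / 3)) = 118 / 621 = 0.19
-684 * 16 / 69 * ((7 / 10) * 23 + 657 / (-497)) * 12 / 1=-1607607936 / 57155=-28127.16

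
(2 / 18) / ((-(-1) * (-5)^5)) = -1 / 28125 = -0.00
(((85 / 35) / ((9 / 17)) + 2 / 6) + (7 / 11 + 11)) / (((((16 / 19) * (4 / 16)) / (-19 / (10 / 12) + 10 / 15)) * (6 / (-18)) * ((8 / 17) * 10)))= 153803233 / 138600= 1109.69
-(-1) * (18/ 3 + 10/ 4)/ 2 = 4.25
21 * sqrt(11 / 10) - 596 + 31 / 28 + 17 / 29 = -482577 / 812 + 21 * sqrt(110) / 10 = -572.28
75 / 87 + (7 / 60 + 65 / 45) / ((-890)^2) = 0.86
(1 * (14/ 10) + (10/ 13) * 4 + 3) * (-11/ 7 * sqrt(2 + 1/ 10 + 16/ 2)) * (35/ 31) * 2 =-84.32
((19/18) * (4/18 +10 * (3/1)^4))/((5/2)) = 138548/405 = 342.09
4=4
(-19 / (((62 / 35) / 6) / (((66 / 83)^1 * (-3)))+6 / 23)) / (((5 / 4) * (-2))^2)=-7268184 / 327805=-22.17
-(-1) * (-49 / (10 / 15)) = -147 / 2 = -73.50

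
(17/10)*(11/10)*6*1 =561/50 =11.22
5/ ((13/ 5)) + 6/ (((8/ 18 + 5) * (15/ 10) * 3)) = 1381/ 637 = 2.17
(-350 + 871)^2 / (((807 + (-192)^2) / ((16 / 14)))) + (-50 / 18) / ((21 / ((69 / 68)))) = 435771437 / 53794188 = 8.10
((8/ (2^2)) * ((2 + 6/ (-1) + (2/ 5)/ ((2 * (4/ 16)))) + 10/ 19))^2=258064/ 9025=28.59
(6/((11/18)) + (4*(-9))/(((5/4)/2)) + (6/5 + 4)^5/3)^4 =250193251364179481086119692022016/113098239898681640625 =2212176348529.50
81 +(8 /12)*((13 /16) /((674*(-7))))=9171779 /113232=81.00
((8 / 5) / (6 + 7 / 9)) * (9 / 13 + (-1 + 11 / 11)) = 648 / 3965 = 0.16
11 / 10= 1.10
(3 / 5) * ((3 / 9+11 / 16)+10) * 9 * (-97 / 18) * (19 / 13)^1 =-974947 / 2080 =-468.72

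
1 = 1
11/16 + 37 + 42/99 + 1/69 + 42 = 80.13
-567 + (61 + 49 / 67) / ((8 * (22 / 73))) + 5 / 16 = -580041 / 1072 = -541.08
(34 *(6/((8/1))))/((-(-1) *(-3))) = -17/2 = -8.50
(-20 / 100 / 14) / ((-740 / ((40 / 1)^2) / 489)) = 3912 / 259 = 15.10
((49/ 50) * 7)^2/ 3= 117649/ 7500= 15.69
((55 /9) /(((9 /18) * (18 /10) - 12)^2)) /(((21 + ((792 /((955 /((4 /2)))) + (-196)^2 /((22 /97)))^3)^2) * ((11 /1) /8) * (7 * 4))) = 1343929046356033790640625000 /24635168725672418806738224941746011143309663070355150198712283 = 0.00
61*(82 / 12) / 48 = 2501 / 288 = 8.68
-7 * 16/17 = -112/17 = -6.59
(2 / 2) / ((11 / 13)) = 13 / 11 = 1.18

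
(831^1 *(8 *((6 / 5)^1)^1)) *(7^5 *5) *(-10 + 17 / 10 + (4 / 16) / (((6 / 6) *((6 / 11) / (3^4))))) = 96621056406 / 5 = 19324211281.20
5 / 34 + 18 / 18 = 39 / 34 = 1.15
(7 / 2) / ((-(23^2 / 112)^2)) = -43904 / 279841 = -0.16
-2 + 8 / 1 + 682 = 688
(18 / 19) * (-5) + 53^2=53281 / 19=2804.26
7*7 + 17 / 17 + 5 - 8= 47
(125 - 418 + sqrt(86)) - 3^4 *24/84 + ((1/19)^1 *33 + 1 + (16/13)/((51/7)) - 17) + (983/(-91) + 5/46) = -1382894243/4056234 + sqrt(86) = -331.66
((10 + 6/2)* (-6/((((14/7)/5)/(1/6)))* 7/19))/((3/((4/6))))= -455/171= -2.66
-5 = -5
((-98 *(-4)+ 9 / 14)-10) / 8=5357 / 112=47.83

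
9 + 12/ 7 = 75/ 7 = 10.71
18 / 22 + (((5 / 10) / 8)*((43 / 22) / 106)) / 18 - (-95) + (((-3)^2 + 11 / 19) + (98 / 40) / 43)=289318931399 / 2743551360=105.45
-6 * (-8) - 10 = 38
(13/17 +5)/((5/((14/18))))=686/765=0.90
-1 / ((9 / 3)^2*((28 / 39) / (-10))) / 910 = 1 / 588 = 0.00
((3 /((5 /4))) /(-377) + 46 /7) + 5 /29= 6.74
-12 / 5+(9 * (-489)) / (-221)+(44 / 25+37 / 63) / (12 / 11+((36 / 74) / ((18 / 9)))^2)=117883761388 / 6028310925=19.56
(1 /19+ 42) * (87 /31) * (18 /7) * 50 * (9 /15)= 37537020 /4123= 9104.30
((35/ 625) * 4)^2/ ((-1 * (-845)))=784/ 13203125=0.00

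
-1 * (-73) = 73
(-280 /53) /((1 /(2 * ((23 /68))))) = -3220 /901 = -3.57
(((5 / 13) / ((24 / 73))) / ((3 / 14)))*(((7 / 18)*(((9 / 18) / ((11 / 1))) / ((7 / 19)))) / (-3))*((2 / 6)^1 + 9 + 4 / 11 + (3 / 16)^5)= -0.85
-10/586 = -5/293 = -0.02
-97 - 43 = -140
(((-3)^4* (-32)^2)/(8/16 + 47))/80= 10368/475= 21.83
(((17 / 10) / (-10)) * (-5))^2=289 / 400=0.72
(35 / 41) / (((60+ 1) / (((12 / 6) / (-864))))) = -0.00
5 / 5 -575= -574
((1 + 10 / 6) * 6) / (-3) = -16 / 3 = -5.33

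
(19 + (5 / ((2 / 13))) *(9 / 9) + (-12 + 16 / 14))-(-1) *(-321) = -280.36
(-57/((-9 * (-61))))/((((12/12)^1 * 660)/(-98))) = 931/60390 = 0.02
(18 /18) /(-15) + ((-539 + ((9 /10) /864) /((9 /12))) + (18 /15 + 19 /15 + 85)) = -325151 /720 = -451.60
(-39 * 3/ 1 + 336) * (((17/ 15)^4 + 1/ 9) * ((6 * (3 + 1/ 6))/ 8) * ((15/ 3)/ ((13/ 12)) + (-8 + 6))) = 1050986767/ 438750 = 2395.41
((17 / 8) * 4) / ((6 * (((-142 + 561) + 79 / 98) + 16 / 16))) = 833 / 247434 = 0.00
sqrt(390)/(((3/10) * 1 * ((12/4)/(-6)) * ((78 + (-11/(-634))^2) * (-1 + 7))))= -4019560 * sqrt(390)/282174201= -0.28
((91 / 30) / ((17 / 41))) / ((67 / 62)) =115661 / 17085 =6.77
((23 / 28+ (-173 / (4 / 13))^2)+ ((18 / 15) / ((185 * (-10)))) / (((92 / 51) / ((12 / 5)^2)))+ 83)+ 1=94183113311229 / 297850000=316209.88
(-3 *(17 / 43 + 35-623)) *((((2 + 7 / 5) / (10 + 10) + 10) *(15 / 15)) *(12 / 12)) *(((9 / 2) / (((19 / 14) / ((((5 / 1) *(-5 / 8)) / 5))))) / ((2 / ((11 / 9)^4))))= -292617910277 / 7058880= -41453.87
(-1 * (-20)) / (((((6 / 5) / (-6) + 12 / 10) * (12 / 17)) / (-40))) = -3400 / 3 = -1133.33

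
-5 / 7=-0.71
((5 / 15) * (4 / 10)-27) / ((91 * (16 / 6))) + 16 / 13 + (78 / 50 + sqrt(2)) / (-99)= 663241 / 600600-sqrt(2) / 99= 1.09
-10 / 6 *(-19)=95 / 3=31.67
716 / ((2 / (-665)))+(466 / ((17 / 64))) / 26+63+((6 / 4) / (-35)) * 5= -736185553 / 3094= -237939.74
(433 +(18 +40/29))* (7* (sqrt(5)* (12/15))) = 367332* sqrt(5)/145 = 5664.68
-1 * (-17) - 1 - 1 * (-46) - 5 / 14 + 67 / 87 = 76019 / 1218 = 62.41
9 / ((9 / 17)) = 17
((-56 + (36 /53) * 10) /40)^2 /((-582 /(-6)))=106276 /6811825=0.02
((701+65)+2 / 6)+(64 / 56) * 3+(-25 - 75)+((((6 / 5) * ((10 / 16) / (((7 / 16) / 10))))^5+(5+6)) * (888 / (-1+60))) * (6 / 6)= 66291329746163 / 2974839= 22284005.87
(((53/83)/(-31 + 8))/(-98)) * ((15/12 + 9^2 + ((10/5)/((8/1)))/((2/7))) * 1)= 5035/213808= 0.02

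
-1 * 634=-634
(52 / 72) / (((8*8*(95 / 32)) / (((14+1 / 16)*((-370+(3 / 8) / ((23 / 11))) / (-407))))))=0.05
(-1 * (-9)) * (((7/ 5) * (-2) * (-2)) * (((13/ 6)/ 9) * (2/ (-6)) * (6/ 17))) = -364/ 255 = -1.43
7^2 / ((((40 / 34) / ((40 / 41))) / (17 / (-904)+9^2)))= 60981431 / 18532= 3290.60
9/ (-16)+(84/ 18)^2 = 3055/ 144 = 21.22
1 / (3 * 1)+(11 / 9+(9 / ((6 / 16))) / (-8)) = -13 / 9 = -1.44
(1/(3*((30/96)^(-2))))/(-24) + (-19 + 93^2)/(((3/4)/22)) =4665999335/18432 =253146.67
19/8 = 2.38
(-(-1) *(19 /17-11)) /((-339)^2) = -56 /651219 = -0.00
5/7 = 0.71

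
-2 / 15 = -0.13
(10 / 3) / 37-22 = -2432 / 111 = -21.91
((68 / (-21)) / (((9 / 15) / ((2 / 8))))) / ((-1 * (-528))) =-85 / 33264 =-0.00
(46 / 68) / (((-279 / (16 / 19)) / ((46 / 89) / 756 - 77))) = 238317812 / 1515858057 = 0.16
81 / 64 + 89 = 5777 / 64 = 90.27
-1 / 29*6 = -6 / 29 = -0.21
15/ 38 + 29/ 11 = 1267/ 418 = 3.03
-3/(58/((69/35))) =-207/2030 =-0.10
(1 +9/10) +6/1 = 79/10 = 7.90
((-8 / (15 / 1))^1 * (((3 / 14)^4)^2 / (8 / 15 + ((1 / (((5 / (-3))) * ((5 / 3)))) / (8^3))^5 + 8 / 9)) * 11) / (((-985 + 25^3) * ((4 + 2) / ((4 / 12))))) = -107629196083200000000 / 1546585638440789681661251897299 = -0.00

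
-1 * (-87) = 87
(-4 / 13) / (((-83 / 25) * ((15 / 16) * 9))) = 320 / 29133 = 0.01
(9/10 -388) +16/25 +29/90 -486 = -196231/225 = -872.14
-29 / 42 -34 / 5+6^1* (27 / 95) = -23083 / 3990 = -5.79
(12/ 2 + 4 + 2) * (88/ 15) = 352/ 5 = 70.40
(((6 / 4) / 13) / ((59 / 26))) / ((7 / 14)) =6 / 59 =0.10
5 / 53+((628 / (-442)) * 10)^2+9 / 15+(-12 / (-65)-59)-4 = 1808769701 / 12942865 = 139.75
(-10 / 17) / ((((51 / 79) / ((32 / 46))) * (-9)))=12640 / 179469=0.07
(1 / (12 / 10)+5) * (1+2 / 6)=70 / 9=7.78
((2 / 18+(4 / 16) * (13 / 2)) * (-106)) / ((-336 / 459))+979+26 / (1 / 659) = 8227249 / 448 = 18364.40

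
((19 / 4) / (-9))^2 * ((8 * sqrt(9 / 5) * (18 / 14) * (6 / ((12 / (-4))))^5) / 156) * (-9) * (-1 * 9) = -12996 * sqrt(5) / 455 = -63.87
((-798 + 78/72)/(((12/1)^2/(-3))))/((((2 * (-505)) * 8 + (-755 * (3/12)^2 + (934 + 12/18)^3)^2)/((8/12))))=2065608/124425092100139087137601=0.00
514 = 514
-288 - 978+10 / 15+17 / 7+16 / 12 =-8831 / 7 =-1261.57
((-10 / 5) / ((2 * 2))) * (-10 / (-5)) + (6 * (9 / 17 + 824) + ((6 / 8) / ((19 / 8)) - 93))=1567678 / 323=4853.49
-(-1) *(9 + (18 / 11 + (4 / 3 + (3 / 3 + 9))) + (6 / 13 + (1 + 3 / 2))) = 21391 / 858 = 24.93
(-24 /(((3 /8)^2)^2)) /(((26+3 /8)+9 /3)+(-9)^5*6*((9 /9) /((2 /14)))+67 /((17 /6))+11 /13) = 57933824 /118385477235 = 0.00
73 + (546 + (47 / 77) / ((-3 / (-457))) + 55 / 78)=712.69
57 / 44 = 1.30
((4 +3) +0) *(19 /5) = 133 /5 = 26.60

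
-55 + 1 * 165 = 110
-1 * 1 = -1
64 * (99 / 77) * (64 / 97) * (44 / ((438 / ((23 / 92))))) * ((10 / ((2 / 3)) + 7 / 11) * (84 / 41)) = 12681216 / 290321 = 43.68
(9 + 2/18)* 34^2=94792/9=10532.44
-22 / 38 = -11 / 19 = -0.58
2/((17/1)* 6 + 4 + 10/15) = 3/160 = 0.02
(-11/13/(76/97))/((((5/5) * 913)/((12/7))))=-291/143507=-0.00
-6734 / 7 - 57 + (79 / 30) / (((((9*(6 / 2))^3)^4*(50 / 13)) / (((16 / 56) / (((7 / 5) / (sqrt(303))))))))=-1019 + 1027*sqrt(303) / 1103195569432943539350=-1019.00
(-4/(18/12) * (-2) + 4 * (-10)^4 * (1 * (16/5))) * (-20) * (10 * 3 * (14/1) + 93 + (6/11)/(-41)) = -592298598080/451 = -1313300660.93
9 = 9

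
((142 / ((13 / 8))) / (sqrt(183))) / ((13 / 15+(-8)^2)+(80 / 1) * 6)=5680 * sqrt(183) / 6481189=0.01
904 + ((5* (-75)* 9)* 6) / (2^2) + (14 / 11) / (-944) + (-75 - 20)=-22084179 / 5192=-4253.50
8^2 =64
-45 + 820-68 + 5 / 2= 1419 / 2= 709.50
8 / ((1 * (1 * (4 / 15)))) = 30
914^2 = 835396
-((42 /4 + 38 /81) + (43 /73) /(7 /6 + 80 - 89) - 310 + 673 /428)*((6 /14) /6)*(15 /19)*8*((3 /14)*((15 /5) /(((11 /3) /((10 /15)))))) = 176952039515 /11278935591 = 15.69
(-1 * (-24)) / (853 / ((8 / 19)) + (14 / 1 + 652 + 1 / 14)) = 1344 / 150749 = 0.01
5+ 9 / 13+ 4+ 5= 191 / 13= 14.69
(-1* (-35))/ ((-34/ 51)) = -105/ 2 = -52.50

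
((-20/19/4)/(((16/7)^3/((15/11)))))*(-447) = 11499075/856064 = 13.43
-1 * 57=-57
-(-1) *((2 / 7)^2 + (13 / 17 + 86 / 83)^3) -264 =-258.08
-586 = -586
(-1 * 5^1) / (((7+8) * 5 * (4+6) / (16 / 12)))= -2 / 225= -0.01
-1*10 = -10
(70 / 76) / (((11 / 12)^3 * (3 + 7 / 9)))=136080 / 429913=0.32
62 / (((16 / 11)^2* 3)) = 3751 / 384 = 9.77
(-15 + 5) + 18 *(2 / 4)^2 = -11 / 2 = -5.50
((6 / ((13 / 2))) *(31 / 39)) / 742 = 62 / 62699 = 0.00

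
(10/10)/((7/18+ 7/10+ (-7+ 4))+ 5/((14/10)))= 315/523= 0.60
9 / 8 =1.12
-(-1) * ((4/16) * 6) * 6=9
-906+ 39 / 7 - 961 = -13030 / 7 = -1861.43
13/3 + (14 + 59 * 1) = 232/3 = 77.33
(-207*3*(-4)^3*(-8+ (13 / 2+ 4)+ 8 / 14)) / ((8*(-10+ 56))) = 2322 / 7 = 331.71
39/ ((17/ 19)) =741/ 17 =43.59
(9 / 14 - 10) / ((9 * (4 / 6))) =-131 / 84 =-1.56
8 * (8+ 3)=88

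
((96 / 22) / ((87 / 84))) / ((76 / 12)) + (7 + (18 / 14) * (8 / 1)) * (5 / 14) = 4062041 / 593978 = 6.84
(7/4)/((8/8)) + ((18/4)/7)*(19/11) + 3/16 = 3755/1232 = 3.05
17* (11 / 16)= 187 / 16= 11.69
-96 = -96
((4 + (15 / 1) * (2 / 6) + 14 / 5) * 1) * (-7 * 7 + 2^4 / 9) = -557.22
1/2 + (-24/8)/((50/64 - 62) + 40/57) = 121327/220766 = 0.55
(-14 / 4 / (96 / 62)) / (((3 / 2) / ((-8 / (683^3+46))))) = 217 / 5735016594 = 0.00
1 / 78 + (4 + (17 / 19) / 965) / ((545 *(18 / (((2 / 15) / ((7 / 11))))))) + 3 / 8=3494962537 / 9009819000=0.39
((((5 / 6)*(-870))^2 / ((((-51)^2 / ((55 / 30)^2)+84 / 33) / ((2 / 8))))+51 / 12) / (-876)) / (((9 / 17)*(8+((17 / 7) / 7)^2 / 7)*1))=-18628213931887 / 399197960254080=-0.05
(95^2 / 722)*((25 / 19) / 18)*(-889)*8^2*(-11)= 97790000 / 171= 571871.35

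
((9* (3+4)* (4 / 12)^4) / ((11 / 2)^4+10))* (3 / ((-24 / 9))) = -14 / 14801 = -0.00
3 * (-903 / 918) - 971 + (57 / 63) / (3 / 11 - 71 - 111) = -463371235 / 475762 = -973.96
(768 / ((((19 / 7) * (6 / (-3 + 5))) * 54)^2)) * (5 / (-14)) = -1120 / 789507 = -0.00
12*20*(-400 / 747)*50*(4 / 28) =-1600000 / 1743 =-917.96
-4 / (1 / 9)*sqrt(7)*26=-936*sqrt(7)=-2476.42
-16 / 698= -8 / 349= -0.02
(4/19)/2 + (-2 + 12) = 192/19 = 10.11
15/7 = 2.14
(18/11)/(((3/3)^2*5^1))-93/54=-1381/990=-1.39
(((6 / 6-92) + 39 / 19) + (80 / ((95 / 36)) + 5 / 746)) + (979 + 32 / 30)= 195907739 / 212610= 921.44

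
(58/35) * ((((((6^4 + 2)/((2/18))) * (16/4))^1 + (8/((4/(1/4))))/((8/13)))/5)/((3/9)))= 65046507/1400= 46461.79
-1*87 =-87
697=697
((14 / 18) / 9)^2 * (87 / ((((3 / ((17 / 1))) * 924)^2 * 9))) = 8381 / 3086609328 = 0.00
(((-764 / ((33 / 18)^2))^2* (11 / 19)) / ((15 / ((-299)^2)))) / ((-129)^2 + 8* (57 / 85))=127743998923008 / 11927480983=10710.06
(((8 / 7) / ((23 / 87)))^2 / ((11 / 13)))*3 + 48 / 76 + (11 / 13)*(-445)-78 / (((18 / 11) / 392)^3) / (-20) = 4587736948841416763 / 85569238755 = 53614324.68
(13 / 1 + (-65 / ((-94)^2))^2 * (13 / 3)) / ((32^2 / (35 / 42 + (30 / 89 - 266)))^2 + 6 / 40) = 0.86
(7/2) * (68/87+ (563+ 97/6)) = 235459/116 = 2029.82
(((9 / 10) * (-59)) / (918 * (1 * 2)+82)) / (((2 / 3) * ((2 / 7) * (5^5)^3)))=-1593 / 334472656250000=-0.00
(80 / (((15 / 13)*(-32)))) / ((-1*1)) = 13 / 6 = 2.17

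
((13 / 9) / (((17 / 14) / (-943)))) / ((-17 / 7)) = 1201382 / 2601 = 461.89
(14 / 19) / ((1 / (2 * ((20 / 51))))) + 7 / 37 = 27503 / 35853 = 0.77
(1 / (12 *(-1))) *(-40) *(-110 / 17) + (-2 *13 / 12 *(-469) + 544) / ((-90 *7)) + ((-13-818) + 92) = -49033277 / 64260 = -763.05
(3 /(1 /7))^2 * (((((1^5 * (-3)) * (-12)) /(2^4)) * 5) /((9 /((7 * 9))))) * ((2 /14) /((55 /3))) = 11907 /44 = 270.61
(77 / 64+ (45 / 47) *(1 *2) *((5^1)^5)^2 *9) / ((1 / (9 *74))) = 168581251205127 / 1504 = 112088597875.75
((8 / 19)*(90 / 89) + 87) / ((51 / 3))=147837 / 28747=5.14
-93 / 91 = -1.02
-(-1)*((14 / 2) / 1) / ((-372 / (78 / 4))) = -91 / 248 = -0.37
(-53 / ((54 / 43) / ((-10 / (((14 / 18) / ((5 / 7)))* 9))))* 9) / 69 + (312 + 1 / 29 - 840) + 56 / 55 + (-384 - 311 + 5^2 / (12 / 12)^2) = -19273440608 / 16178085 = -1191.33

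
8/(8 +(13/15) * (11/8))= 960/1103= 0.87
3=3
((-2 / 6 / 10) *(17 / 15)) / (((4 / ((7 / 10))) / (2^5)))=-238 / 1125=-0.21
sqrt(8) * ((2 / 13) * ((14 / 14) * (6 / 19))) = 24 * sqrt(2) / 247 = 0.14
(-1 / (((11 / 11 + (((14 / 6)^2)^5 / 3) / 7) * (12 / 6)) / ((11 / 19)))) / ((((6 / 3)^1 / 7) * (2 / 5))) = -6200145 / 560061328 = -0.01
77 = 77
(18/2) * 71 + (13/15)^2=639.75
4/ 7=0.57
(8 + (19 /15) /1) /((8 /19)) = 2641 /120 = 22.01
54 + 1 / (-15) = 809 / 15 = 53.93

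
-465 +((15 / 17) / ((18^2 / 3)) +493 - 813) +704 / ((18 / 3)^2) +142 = -127181 / 204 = -623.44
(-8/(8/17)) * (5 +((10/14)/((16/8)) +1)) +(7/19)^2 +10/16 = -2169393/20216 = -107.31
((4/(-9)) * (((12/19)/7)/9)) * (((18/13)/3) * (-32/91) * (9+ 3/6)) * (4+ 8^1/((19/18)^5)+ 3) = 16614009344/184541182371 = 0.09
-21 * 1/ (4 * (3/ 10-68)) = 105/ 1354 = 0.08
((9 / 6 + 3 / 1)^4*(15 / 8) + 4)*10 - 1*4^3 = 490539 / 64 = 7664.67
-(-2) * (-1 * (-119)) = 238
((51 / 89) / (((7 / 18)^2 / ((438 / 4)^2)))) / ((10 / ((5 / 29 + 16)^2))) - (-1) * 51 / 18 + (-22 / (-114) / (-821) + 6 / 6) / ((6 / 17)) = 62431586714651752 / 52540629795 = 1188253.49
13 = 13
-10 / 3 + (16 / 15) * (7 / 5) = -46 / 25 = -1.84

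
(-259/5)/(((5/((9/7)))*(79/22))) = -7326/1975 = -3.71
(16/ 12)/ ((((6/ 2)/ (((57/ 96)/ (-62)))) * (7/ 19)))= -361/ 31248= -0.01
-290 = -290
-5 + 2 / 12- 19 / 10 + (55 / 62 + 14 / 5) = -2833 / 930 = -3.05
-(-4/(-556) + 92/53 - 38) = 267105/7367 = 36.26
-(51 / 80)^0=-1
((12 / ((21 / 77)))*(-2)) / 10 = -44 / 5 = -8.80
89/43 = 2.07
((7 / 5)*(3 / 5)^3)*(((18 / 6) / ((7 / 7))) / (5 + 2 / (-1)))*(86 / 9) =2.89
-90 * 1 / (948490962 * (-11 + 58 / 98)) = 49 / 5374782118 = 0.00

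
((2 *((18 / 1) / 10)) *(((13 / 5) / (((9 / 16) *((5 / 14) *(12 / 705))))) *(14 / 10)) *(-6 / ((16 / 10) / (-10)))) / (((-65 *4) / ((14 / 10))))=-773.81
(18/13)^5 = 1889568/371293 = 5.09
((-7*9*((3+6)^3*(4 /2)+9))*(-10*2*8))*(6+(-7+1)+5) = 73936800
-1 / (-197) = 1 / 197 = 0.01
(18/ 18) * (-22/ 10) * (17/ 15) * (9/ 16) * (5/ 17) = -0.41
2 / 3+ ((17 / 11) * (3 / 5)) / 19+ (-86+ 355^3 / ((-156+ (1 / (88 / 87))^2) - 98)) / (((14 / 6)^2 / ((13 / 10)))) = -2542773221821942 / 60198861261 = -42239.56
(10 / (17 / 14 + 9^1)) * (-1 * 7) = -980 / 143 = -6.85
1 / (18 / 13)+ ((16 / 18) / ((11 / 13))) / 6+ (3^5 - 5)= 141905 / 594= 238.90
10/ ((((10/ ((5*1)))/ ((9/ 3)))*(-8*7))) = -15/ 56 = -0.27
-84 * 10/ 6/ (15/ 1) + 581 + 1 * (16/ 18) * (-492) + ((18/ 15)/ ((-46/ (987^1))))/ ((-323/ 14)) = 15093797/ 111435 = 135.45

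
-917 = -917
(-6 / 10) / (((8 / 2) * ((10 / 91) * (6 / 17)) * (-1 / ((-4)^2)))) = 1547 / 25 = 61.88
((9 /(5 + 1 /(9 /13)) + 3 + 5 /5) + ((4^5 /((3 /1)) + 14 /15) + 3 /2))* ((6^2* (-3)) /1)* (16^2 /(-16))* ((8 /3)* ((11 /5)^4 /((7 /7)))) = 3415699854336 /90625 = 37690481.15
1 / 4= 0.25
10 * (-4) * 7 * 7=-1960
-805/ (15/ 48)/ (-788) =644/ 197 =3.27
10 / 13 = 0.77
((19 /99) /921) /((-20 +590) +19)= 1 /2826549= 0.00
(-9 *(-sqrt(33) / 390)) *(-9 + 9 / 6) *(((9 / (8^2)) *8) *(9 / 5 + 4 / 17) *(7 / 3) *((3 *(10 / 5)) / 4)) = -98091 *sqrt(33) / 70720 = -7.97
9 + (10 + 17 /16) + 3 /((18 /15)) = 361 /16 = 22.56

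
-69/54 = -1.28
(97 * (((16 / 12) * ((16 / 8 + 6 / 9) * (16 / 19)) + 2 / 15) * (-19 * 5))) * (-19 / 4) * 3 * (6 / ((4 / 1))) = 2464091 / 4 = 616022.75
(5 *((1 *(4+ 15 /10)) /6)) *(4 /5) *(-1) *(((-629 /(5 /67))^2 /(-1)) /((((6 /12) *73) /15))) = 107048531.17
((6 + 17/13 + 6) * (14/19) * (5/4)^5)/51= 3784375/6449664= 0.59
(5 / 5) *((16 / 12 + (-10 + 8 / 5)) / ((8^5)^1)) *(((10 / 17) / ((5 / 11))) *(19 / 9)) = -11077 / 18800640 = -0.00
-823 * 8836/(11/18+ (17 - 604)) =130896504/10555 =12401.37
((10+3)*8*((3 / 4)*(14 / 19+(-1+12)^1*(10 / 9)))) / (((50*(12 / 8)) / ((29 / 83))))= 1670864 / 354825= 4.71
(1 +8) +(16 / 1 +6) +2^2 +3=38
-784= -784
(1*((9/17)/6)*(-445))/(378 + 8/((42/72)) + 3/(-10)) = -15575/155261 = -0.10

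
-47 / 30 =-1.57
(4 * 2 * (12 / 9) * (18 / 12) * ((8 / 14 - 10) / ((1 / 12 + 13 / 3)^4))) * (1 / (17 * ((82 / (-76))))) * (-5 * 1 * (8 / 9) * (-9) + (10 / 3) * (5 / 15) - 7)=28383657984 / 38497656799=0.74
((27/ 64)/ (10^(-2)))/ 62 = 675/ 992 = 0.68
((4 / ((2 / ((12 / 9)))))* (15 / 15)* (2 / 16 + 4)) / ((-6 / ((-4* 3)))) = 22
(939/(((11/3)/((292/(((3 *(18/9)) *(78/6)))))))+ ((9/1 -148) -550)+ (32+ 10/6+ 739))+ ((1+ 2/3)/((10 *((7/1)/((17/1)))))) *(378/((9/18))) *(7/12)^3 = 5047811/4576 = 1103.11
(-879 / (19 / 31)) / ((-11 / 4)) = 108996 / 209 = 521.51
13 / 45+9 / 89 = 1562 / 4005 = 0.39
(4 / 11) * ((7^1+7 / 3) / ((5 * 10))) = 56 / 825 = 0.07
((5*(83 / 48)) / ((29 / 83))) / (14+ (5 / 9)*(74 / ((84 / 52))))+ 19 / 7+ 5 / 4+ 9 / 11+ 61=17690750551 / 266387968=66.41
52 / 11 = 4.73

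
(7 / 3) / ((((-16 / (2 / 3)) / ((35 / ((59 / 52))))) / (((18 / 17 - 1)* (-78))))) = 41405 / 3009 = 13.76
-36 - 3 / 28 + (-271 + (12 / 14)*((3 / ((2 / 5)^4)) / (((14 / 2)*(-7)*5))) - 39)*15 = -12875553 / 2744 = -4692.26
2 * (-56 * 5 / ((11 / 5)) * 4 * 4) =-44800 / 11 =-4072.73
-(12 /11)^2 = -144 /121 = -1.19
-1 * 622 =-622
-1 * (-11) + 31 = 42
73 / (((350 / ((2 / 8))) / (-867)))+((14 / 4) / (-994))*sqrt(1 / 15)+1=-61891 / 1400 - sqrt(15) / 4260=-44.21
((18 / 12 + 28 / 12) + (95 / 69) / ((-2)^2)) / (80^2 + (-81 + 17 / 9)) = 3459 / 5233696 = 0.00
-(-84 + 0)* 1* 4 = 336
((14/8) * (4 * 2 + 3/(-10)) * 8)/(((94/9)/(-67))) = -325017/470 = -691.53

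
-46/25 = -1.84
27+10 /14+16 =306 /7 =43.71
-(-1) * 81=81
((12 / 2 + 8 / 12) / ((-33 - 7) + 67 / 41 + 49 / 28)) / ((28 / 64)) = -10496 / 25221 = -0.42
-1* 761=-761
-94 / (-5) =94 / 5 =18.80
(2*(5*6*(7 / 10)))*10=420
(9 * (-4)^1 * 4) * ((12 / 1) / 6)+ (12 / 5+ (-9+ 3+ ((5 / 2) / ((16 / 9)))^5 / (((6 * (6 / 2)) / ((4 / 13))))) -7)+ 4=-321164393559 / 1090519040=-294.51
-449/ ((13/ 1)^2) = -449/ 169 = -2.66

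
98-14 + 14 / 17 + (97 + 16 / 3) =9545 / 51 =187.16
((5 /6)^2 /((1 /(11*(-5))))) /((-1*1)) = 38.19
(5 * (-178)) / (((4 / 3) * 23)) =-1335 / 46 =-29.02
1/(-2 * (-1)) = 1/2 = 0.50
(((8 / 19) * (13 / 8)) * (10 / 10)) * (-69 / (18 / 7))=-2093 / 114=-18.36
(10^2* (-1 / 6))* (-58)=966.67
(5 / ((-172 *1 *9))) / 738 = -5 / 1142424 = -0.00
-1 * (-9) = 9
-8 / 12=-2 / 3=-0.67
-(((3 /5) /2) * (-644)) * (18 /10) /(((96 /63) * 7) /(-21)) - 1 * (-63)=-248661 /400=-621.65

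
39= 39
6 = 6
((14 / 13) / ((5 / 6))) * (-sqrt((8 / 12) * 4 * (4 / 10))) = -112 * sqrt(15) / 325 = -1.33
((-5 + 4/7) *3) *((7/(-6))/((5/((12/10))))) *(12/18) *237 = 14694/25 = 587.76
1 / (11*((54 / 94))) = 47 / 297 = 0.16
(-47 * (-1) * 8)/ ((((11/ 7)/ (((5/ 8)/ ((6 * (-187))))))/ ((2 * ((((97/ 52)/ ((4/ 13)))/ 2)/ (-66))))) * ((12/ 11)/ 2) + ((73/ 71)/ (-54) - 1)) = 4894177680/ 218033738359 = 0.02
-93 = -93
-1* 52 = -52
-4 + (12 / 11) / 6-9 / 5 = -309 / 55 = -5.62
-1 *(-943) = 943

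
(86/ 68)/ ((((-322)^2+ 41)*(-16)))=-43/ 56426400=-0.00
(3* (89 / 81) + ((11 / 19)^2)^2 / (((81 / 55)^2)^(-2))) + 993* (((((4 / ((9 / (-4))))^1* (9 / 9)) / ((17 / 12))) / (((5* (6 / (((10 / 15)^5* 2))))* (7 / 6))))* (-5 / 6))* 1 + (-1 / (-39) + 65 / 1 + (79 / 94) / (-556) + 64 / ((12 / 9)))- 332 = -995385921211296434653 / 4800814310814795000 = -207.34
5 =5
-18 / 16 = -1.12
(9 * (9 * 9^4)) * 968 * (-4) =-2057739552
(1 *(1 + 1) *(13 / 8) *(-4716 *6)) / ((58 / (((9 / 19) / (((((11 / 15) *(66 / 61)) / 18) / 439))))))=-498686705595 / 66671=-7479814.40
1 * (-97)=-97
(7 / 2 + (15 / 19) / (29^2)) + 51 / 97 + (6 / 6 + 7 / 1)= 37281917 / 3099926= 12.03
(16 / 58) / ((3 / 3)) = 8 / 29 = 0.28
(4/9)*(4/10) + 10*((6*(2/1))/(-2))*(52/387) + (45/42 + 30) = 628141/27090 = 23.19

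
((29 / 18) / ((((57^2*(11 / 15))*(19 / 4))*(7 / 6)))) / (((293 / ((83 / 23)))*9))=48140 / 288291609837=0.00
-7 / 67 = -0.10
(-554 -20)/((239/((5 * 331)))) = -949970/239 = -3974.77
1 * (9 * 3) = 27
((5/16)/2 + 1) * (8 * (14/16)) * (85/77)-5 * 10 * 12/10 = -17975/352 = -51.07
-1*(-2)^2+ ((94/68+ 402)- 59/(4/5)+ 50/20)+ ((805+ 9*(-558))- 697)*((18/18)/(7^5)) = 53525777/163268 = 327.84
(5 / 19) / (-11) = -5 / 209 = -0.02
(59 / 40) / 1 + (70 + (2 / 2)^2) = 2899 / 40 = 72.48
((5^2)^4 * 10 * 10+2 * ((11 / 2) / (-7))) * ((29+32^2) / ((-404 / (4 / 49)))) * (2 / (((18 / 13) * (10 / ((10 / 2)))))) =-6002632.87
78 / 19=4.11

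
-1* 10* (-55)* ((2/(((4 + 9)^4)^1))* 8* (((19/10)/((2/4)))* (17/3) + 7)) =753280/85683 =8.79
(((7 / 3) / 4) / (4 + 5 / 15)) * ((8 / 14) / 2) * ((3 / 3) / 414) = 1 / 10764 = 0.00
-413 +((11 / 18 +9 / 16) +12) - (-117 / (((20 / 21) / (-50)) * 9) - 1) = -155711 / 144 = -1081.33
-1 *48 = -48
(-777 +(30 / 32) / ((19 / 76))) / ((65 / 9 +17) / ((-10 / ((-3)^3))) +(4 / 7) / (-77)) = -8335635 / 704932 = -11.82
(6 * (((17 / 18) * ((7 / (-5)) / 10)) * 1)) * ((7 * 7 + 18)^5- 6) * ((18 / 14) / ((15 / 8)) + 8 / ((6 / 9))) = -1698457377058 / 125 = -13587659016.46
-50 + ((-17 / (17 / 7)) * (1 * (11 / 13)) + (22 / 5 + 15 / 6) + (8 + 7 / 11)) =-57753 / 1430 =-40.39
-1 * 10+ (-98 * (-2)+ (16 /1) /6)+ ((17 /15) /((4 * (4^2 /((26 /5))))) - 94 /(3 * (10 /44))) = 122141 /2400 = 50.89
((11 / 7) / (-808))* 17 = -187 / 5656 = -0.03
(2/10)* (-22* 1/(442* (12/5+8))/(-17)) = 11/195364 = 0.00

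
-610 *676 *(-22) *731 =6631573520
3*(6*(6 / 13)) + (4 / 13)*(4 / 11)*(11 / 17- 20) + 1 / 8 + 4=10.27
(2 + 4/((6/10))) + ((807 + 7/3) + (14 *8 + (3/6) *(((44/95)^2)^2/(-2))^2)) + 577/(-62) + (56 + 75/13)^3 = 213806289149578574511037153/903671506276083593750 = 236597.36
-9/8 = -1.12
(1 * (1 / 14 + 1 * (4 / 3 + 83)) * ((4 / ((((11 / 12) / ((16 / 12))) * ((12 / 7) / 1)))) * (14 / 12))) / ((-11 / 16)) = -1588160 / 3267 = -486.12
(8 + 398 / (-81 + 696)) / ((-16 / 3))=-2659 / 1640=-1.62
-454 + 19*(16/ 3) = -1058/ 3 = -352.67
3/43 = 0.07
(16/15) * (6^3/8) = 144/5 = 28.80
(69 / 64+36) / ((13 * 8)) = 2373 / 6656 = 0.36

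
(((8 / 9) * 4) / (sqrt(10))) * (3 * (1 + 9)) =32 * sqrt(10) / 3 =33.73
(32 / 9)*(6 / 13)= 64 / 39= 1.64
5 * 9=45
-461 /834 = -0.55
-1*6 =-6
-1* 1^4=-1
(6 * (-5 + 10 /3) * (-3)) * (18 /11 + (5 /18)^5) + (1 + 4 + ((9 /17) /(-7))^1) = 22287752293 /412240752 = 54.06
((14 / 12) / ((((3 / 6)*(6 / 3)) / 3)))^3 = 343 / 8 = 42.88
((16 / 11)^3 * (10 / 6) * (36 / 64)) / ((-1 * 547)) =-3840 / 728057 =-0.01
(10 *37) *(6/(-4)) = -555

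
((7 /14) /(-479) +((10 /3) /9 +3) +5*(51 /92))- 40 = -40286579 /1189836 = -33.86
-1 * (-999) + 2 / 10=999.20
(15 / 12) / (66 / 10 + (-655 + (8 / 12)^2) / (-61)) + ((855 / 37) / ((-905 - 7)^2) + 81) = 173523551609 / 2140359424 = 81.07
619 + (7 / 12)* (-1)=7421 / 12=618.42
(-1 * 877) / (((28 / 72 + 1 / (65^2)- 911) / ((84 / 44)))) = 1400612850 / 761771527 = 1.84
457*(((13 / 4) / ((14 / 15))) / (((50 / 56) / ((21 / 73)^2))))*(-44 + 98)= 212218461 / 26645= 7964.66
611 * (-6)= -3666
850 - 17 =833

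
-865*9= -7785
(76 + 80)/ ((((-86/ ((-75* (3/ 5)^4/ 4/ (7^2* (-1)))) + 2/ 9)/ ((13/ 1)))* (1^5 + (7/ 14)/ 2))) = -985608/ 1053365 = -0.94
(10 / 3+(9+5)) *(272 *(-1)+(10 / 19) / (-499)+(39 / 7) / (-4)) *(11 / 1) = -3459519635 / 66367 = -52127.11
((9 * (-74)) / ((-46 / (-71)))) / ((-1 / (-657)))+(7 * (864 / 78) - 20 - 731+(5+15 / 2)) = -404264981 / 598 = -676028.40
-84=-84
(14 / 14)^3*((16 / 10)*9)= 72 / 5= 14.40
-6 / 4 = -3 / 2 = -1.50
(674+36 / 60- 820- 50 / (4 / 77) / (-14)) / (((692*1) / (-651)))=997983 / 13840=72.11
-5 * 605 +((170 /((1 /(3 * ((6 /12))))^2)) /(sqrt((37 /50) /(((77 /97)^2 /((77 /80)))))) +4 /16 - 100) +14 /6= -37469 /12 +7650 * sqrt(28490) /3589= -2762.64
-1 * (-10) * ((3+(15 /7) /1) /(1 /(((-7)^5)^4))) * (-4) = -16414409066937325920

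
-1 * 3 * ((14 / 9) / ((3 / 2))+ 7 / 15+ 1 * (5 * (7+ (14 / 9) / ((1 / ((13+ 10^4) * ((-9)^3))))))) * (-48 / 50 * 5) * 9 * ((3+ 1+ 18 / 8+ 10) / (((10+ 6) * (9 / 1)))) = -49818898493 / 60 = -830314974.88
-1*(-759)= 759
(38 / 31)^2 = 1.50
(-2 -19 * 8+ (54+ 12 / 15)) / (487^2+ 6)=-496 / 1185875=-0.00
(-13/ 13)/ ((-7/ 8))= 8/ 7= 1.14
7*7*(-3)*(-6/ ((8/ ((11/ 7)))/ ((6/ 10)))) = 2079/ 20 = 103.95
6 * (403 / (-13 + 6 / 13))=-31434 / 163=-192.85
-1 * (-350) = 350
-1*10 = -10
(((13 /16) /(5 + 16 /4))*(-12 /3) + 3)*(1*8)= 190 /9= 21.11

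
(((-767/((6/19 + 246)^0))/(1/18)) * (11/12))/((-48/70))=295295/16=18455.94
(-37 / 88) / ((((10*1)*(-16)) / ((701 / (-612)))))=-25937 / 8616960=-0.00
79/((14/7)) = 79/2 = 39.50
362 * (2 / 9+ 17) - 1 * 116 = 55066 / 9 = 6118.44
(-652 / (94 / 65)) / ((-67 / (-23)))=-487370 / 3149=-154.77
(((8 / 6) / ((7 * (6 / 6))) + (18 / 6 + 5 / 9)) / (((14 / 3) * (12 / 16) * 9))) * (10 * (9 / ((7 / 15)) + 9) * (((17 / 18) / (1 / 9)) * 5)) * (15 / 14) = 11033000 / 7203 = 1531.72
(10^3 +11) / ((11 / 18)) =18198 / 11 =1654.36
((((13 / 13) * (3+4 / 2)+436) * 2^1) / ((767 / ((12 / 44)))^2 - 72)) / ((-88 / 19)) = -10773 / 447431732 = -0.00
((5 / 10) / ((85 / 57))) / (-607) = -57 / 103190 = -0.00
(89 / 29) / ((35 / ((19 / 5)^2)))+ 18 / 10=77804 / 25375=3.07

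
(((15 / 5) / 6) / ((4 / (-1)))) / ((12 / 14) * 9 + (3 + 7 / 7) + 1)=-7 / 712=-0.01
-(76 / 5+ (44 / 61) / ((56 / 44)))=-33662 / 2135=-15.77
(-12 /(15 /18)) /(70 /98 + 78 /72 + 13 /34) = -102816 /15565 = -6.61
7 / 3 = 2.33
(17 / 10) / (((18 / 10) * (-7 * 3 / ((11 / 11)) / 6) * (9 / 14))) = -34 / 81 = -0.42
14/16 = 7/8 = 0.88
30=30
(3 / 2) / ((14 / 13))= 39 / 28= 1.39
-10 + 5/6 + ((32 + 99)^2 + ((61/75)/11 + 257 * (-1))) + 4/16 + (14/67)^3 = 5589585023899/330839300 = 16895.17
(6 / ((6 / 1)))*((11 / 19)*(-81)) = -891 / 19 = -46.89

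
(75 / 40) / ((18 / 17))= 1.77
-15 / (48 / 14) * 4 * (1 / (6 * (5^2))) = -7 / 60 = -0.12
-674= -674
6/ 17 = 0.35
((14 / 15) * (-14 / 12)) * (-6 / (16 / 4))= 49 / 30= 1.63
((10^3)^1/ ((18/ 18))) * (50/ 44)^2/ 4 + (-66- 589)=-80385/ 242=-332.17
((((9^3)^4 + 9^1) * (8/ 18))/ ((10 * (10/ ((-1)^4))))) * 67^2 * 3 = 84521745953574/ 5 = 16904349190714.80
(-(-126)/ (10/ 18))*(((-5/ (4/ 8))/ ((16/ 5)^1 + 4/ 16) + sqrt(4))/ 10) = -11718/ 575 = -20.38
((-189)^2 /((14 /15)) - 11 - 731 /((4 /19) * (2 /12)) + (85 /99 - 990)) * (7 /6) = 11392129 /594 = 19178.67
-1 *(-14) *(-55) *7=-5390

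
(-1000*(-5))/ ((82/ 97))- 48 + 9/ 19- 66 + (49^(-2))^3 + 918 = 72447857848166964/ 10782362729579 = 6719.11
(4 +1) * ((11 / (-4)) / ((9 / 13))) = -715 / 36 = -19.86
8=8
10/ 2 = 5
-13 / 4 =-3.25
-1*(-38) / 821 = 38 / 821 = 0.05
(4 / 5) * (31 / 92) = 31 / 115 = 0.27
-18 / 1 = -18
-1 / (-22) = 1 / 22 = 0.05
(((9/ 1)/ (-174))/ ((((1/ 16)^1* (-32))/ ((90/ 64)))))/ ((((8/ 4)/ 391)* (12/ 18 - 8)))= -158355/ 163328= -0.97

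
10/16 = 5/8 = 0.62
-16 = -16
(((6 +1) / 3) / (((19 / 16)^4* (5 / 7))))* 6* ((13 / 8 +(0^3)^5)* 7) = 73056256 / 651605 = 112.12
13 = 13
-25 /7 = -3.57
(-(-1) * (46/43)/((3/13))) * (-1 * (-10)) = 5980/129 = 46.36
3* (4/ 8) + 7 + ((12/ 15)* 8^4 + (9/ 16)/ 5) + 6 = 263313/ 80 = 3291.41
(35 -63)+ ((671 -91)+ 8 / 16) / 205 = -10319 / 410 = -25.17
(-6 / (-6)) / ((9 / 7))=7 / 9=0.78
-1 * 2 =-2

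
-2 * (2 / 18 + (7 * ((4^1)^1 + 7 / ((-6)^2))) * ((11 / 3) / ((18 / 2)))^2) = -130813 / 13122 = -9.97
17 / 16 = 1.06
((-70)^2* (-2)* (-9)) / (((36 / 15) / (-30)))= -1102500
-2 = -2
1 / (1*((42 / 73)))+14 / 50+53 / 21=4769 / 1050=4.54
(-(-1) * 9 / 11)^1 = 0.82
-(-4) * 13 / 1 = 52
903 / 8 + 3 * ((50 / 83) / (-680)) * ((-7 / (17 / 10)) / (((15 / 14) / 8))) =112.96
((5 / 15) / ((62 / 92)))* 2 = 92 / 93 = 0.99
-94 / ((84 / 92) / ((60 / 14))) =-441.22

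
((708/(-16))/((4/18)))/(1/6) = -4779/4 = -1194.75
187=187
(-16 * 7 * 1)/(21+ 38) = -112/59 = -1.90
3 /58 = 0.05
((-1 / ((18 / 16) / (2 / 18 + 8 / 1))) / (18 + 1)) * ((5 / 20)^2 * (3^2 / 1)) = -73 / 342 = -0.21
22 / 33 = 2 / 3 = 0.67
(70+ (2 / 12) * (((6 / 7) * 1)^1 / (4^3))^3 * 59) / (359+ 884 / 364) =1573519891 / 8124497920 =0.19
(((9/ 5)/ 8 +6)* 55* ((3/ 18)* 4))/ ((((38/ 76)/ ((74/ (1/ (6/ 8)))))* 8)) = 101343/ 32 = 3166.97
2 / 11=0.18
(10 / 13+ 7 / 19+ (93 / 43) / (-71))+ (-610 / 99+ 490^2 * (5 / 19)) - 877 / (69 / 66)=107042337003518 / 1717065207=62340.29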